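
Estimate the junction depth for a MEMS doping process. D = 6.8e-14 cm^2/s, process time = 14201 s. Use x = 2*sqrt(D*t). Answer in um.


Step 1: Compute D*t = 6.8e-14 * 14201 = 9.65668e-10 cm^2
Step 2: sqrt(D*t) = 3.1075e-05 cm
Step 3: x = 2 * 3.1075e-05 cm = 6.215e-05 cm
Step 4: Convert to um (1 cm = 1e4 um): x = 0.622 um


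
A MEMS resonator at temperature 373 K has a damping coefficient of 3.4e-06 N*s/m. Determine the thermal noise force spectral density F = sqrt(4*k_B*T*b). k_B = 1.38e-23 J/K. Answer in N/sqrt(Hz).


Step 1: Compute 4 * k_B * T * b
= 4 * 1.38e-23 * 373 * 3.4e-06
= 7.0005e-26 N^2/Hz
Step 2: F_noise = sqrt(7.0005e-26)
F_noise = 2.65e-13 N/sqrt(Hz)


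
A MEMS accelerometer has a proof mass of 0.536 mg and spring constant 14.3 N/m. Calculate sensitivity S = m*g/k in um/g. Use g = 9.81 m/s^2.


Step 1: Convert mass: m = 0.536 mg = 5.36e-07 kg
Step 2: S = m * g / k = 5.36e-07 * 9.81 / 14.3
Step 3: S = 3.68e-07 m/g
Step 4: Convert to um/g: S = 0.368 um/g


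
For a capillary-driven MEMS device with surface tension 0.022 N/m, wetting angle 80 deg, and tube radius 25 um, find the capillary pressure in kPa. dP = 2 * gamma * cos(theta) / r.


Step 1: cos(80 deg) = 0.1736
Step 2: Convert r to m: r = 25e-6 m
Step 3: dP = 2 * 0.022 * 0.1736 / 25e-6 = 305.5 Pa
Step 4: Convert Pa to kPa (divide by 1000).
dP = 0.31 kPa


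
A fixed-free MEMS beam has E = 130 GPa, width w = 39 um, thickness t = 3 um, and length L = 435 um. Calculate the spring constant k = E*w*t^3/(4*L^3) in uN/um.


Step 1: Convert E to consistent units (1 GPa = 1000 uN/um^2).
E = 130 GPa = 130000 uN/um^2
Step 2: Compute t^3 = 3^3 = 27
Step 3: Compute L^3 = 435^3 = 82312875
Step 4: k = 130000 * 39 * 27 / (4 * 82312875)
k = 0.4158 uN/um


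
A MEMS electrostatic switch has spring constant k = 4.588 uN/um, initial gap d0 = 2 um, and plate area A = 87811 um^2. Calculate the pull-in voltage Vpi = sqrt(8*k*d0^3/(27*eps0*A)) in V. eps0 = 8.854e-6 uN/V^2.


Step 1: Compute numerator: 8 * k * d0^3 = 8 * 4.588 * 2^3 = 293.632
Step 2: Compute denominator: 27 * eps0 * A = 27 * 8.854e-6 * 87811 = 20.991922
Step 3: Vpi = sqrt(293.632 / 20.991922)
Vpi = 3.74 V


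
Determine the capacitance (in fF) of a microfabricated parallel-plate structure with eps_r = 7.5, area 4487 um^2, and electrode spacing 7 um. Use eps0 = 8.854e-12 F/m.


Step 1: Convert area to m^2: A = 4487e-12 m^2
Step 2: Convert gap to m: d = 7e-6 m
Step 3: C = eps0 * eps_r * A / d
C = 8.854e-12 * 7.5 * 4487e-12 / 7e-6
Step 4: Convert to fF (multiply by 1e15).
C = 42.57 fF


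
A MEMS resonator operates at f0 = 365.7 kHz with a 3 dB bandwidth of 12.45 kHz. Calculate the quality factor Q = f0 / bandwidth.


Step 1: Q = f0 / bandwidth
Step 2: Q = 365.7 / 12.45
Q = 29.4


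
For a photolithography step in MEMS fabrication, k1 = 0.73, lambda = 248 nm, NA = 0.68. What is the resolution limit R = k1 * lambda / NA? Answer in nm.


Step 1: Identify values: k1 = 0.73, lambda = 248 nm, NA = 0.68
Step 2: R = k1 * lambda / NA
R = 0.73 * 248 / 0.68
R = 266.2 nm


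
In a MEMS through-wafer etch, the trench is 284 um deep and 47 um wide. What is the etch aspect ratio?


Step 1: AR = depth / width
Step 2: AR = 284 / 47
AR = 6.0


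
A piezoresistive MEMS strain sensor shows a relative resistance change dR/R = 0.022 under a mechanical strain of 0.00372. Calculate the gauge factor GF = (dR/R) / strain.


Step 1: Identify values.
dR/R = 0.022, strain = 0.00372
Step 2: GF = (dR/R) / strain = 0.022 / 0.00372
GF = 5.9


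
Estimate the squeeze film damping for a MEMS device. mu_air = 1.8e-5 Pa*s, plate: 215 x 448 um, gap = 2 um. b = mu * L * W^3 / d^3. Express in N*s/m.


Step 1: Convert to SI.
L = 215e-6 m, W = 448e-6 m, d = 2e-6 m
Step 2: W^3 = (448e-6)^3 = 8.99e-11 m^3
Step 3: d^3 = (2e-6)^3 = 8.00e-18 m^3
Step 4: b = 1.8e-5 * 215e-6 * 8.99e-11 / 8.00e-18
b = 4.35e-02 N*s/m


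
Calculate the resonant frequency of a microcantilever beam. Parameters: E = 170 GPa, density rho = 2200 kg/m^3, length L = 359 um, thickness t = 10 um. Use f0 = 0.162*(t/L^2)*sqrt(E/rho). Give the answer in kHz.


Step 1: Convert units to SI.
t_SI = 10e-6 m, L_SI = 359e-6 m
Step 2: Calculate sqrt(E/rho).
sqrt(170e9 / 2200) = 8790.49 m/s
Step 3: Compute f0.
f0 = 0.162 * 10e-6 / (359e-6)^2 * 8790.49 = 110494.1 Hz = 110.49 kHz


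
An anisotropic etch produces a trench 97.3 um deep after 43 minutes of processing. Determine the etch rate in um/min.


Step 1: Etch rate = depth / time
Step 2: rate = 97.3 / 43
rate = 2.263 um/min


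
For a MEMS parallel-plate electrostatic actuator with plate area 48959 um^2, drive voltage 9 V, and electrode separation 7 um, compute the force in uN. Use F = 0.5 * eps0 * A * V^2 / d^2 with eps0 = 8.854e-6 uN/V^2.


Step 1: Identify parameters.
eps0 = 8.854e-6 uN/V^2, A = 48959 um^2, V = 9 V, d = 7 um
Step 2: Compute V^2 = 9^2 = 81
Step 3: Compute d^2 = 7^2 = 49
Step 4: F = 0.5 * 8.854e-6 * 48959 * 81 / 49
F = 0.358 uN


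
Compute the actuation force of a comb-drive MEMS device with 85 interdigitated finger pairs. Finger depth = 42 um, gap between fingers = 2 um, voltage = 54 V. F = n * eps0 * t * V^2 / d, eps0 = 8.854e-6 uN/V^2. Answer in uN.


Step 1: Parameters: n=85, eps0=8.854e-6 uN/V^2, t=42 um, V=54 V, d=2 um
Step 2: V^2 = 2916
Step 3: F = 85 * 8.854e-6 * 42 * 2916 / 2
F = 46.086 uN


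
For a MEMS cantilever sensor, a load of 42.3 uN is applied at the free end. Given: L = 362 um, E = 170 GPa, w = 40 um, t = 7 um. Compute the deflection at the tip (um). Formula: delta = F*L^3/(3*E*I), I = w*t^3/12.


Step 1: Calculate the second moment of area.
I = w * t^3 / 12 = 40 * 7^3 / 12 = 1143.3333 um^4
Step 2: Convert E to consistent units (1 GPa = 1000 uN/um^2).
E = 170 GPa = 170000 uN/um^2
Step 3: Calculate tip deflection.
delta = F * L^3 / (3 * E * I)
delta = 42.3 * 362^3 / (3 * 170000 * 1143.3333)
delta = 3.4413 um


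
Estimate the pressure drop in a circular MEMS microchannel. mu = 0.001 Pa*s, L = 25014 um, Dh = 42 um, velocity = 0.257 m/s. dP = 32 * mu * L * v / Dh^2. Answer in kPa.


Step 1: Convert to SI: L = 25014e-6 m, Dh = 42e-6 m
Step 2: dP = 32 * 0.001 * 25014e-6 * 0.257 / (42e-6)^2
Step 3: dP = 116618.56 Pa
Step 4: Convert to kPa: dP = 116.62 kPa


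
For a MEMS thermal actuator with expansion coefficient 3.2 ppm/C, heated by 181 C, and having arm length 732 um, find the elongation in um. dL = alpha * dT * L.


Step 1: Convert CTE: alpha = 3.2 ppm/C = 3.2e-6 /C
Step 2: dL = 3.2e-6 * 181 * 732
dL = 0.424 um


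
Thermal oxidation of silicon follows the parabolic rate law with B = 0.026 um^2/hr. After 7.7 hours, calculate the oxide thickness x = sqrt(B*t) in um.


Step 1: Compute B*t = 0.026 * 7.7 = 0.2002
Step 2: x = sqrt(0.2002)
x = 0.447 um


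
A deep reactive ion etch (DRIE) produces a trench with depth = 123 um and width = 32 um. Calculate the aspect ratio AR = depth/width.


Step 1: AR = depth / width
Step 2: AR = 123 / 32
AR = 3.8


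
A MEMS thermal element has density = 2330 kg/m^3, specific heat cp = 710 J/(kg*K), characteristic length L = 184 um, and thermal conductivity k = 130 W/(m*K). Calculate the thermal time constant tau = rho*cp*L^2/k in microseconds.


Step 1: Convert L to m: L = 184e-6 m
Step 2: L^2 = (184e-6)^2 = 3.3856e-08 m^2
Step 3: tau = 2330 * 710 * 3.3856e-08 / 130 = 4.3083062e-04 s
Step 4: Convert to microseconds (multiply by 1e6).
tau = 430.831 us


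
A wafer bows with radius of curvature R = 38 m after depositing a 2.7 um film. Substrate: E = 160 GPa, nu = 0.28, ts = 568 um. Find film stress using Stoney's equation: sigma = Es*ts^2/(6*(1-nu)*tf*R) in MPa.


Step 1: Compute numerator: Es * ts^2 = 160 * 568^2 = 51619840 (GPa*um^2)
Step 2: Compute denominator (R in um): 6*(1-nu)*tf*R = 6*0.72*2.7*38e6 = 443232000.0 (um^2)
Step 3: sigma (GPa) = 51619840 / 443232000.0 = 1.16462e-01 GPa
Step 4: Convert to MPa (x1000): sigma = 116.5 MPa


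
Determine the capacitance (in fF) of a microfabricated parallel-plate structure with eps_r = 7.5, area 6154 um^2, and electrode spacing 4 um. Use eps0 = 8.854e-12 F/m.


Step 1: Convert area to m^2: A = 6154e-12 m^2
Step 2: Convert gap to m: d = 4e-6 m
Step 3: C = eps0 * eps_r * A / d
C = 8.854e-12 * 7.5 * 6154e-12 / 4e-6
Step 4: Convert to fF (multiply by 1e15).
C = 102.16 fF


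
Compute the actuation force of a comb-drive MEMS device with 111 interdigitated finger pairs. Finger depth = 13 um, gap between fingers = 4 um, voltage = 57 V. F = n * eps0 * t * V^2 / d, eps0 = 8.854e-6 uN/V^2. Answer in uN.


Step 1: Parameters: n=111, eps0=8.854e-6 uN/V^2, t=13 um, V=57 V, d=4 um
Step 2: V^2 = 3249
Step 3: F = 111 * 8.854e-6 * 13 * 3249 / 4
F = 10.378 uN


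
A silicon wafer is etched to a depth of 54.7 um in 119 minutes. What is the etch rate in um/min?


Step 1: Etch rate = depth / time
Step 2: rate = 54.7 / 119
rate = 0.46 um/min


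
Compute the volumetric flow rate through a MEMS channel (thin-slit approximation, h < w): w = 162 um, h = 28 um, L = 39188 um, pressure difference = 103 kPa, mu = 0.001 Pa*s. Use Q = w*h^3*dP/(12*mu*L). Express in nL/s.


Step 1: Convert all dimensions to SI (meters).
w = 162e-6 m, h = 28e-6 m, L = 39188e-6 m, dP = 103e3 Pa
Step 2: Q = w * h^3 * dP / (12 * mu * L)
Q = 162e-6 * (28e-6)^3 * 103e3 / (12 * 0.001 * 39188e-6) = 7.7891844e-10 m^3/s
Step 3: Convert Q from m^3/s to nL/s (1 m^3 = 1e12 nL, so multiply by 1e12).
Q = 778.918 nL/s


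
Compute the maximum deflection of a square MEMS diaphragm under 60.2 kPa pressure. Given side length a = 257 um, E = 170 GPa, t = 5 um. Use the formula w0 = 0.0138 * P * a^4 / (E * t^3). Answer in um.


Step 1: Convert pressure to compatible units (E is in GPa, so P in GPa).
P = 60.2 kPa = 60.2e-6 GPa
Step 2: Compute numerator: 0.0138 * P * a^4.
a^4 = 257^4 = 4362470401
numerator = 0.0138 * 60.2e-6 * 4362470401 = 3.62417e+03
Step 3: Compute denominator: E * t^3 = 170 * 5^3 = 21250
Step 4: w0 = numerator / denominator = 3.62417e+03 / 21250 = 0.1705 um


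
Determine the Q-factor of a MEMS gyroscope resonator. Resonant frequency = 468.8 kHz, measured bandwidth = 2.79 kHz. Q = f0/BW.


Step 1: Q = f0 / bandwidth
Step 2: Q = 468.8 / 2.79
Q = 168.0


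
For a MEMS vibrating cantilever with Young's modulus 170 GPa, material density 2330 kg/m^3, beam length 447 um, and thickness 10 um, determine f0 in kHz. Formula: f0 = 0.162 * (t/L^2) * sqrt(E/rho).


Step 1: Convert units to SI.
t_SI = 10e-6 m, L_SI = 447e-6 m
Step 2: Calculate sqrt(E/rho).
sqrt(170e9 / 2330) = 8541.74 m/s
Step 3: Compute f0.
f0 = 0.162 * 10e-6 / (447e-6)^2 * 8541.74 = 69254.2 Hz = 69.25 kHz


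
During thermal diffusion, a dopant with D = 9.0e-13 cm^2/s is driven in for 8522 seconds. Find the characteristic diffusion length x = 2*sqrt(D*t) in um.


Step 1: Compute D*t = 9.0e-13 * 8522 = 7.6698e-09 cm^2
Step 2: sqrt(D*t) = 8.75774e-05 cm
Step 3: x = 2 * 8.75774e-05 cm = 1.751548e-04 cm
Step 4: Convert to um (1 cm = 1e4 um): x = 1.752 um


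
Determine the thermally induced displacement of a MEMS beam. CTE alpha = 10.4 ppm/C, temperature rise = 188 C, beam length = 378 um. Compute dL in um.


Step 1: Convert CTE: alpha = 10.4 ppm/C = 10.4e-6 /C
Step 2: dL = 10.4e-6 * 188 * 378
dL = 0.7391 um


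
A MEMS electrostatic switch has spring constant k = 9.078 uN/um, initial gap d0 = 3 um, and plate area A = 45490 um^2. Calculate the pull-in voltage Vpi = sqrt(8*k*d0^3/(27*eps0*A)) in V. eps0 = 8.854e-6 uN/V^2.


Step 1: Compute numerator: 8 * k * d0^3 = 8 * 9.078 * 3^3 = 1960.848
Step 2: Compute denominator: 27 * eps0 * A = 27 * 8.854e-6 * 45490 = 10.874748
Step 3: Vpi = sqrt(1960.848 / 10.874748)
Vpi = 13.43 V


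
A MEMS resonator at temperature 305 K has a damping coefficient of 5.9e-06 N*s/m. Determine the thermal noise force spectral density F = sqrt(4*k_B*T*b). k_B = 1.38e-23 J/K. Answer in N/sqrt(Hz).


Step 1: Compute 4 * k_B * T * b
= 4 * 1.38e-23 * 305 * 5.9e-06
= 9.9332e-26 N^2/Hz
Step 2: F_noise = sqrt(9.9332e-26)
F_noise = 3.15e-13 N/sqrt(Hz)


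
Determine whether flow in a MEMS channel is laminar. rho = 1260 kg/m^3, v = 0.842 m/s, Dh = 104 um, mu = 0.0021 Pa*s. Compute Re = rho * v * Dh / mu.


Step 1: Convert Dh to meters: Dh = 104e-6 m
Step 2: Re = rho * v * Dh / mu
Re = 1260 * 0.842 * 104e-6 / 0.0021
Re = 52.541
Since Re = 52.541 is below ~2300, the flow is laminar.


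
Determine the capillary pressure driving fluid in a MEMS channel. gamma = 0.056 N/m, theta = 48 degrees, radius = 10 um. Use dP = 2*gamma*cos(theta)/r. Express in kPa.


Step 1: cos(48 deg) = 0.6691
Step 2: Convert r to m: r = 10e-6 m
Step 3: dP = 2 * 0.056 * 0.6691 / 10e-6 = 7493.9 Pa
Step 4: Convert Pa to kPa (divide by 1000).
dP = 7.49 kPa


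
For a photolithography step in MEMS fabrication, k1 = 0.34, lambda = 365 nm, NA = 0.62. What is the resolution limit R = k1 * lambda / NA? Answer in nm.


Step 1: Identify values: k1 = 0.34, lambda = 365 nm, NA = 0.62
Step 2: R = k1 * lambda / NA
R = 0.34 * 365 / 0.62
R = 200.2 nm


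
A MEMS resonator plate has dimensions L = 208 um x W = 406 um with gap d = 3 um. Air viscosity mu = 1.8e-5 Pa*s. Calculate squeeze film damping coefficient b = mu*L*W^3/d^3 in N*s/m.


Step 1: Convert to SI.
L = 208e-6 m, W = 406e-6 m, d = 3e-6 m
Step 2: W^3 = (406e-6)^3 = 6.69e-11 m^3
Step 3: d^3 = (3e-6)^3 = 2.70e-17 m^3
Step 4: b = 1.8e-5 * 208e-6 * 6.69e-11 / 2.70e-17
b = 9.28e-03 N*s/m


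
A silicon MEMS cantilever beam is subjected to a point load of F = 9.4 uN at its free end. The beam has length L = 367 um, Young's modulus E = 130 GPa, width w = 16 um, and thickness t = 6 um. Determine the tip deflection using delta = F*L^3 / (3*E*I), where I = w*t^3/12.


Step 1: Calculate the second moment of area.
I = w * t^3 / 12 = 16 * 6^3 / 12 = 288.0 um^4
Step 2: Convert E to consistent units (1 GPa = 1000 uN/um^2).
E = 130 GPa = 130000 uN/um^2
Step 3: Calculate tip deflection.
delta = F * L^3 / (3 * E * I)
delta = 9.4 * 367^3 / (3 * 130000 * 288.0)
delta = 4.1368 um


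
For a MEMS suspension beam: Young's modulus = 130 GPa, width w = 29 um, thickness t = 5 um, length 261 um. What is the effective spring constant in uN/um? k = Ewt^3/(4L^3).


Step 1: Convert E to consistent units (1 GPa = 1000 uN/um^2).
E = 130 GPa = 130000 uN/um^2
Step 2: Compute t^3 = 5^3 = 125
Step 3: Compute L^3 = 261^3 = 17779581
Step 4: k = 130000 * 29 * 125 / (4 * 17779581)
k = 6.6263 uN/um


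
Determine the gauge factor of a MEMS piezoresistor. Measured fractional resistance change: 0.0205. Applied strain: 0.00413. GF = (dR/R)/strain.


Step 1: Identify values.
dR/R = 0.0205, strain = 0.00413
Step 2: GF = (dR/R) / strain = 0.0205 / 0.00413
GF = 5.0


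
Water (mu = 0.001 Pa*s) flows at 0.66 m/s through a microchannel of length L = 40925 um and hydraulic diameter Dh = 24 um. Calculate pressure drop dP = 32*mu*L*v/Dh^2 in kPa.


Step 1: Convert to SI: L = 40925e-6 m, Dh = 24e-6 m
Step 2: dP = 32 * 0.001 * 40925e-6 * 0.66 / (24e-6)^2
Step 3: dP = 1500583.33 Pa
Step 4: Convert to kPa: dP = 1500.58 kPa


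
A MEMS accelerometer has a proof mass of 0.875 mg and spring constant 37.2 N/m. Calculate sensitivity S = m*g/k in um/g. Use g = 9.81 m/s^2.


Step 1: Convert mass: m = 0.875 mg = 8.75e-07 kg
Step 2: S = m * g / k = 8.75e-07 * 9.81 / 37.2
Step 3: S = 2.31e-07 m/g
Step 4: Convert to um/g: S = 0.231 um/g


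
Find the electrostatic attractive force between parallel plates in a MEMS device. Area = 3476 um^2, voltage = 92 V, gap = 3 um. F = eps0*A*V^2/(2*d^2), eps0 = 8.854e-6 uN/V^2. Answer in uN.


Step 1: Identify parameters.
eps0 = 8.854e-6 uN/V^2, A = 3476 um^2, V = 92 V, d = 3 um
Step 2: Compute V^2 = 92^2 = 8464
Step 3: Compute d^2 = 3^2 = 9
Step 4: F = 0.5 * 8.854e-6 * 3476 * 8464 / 9
F = 14.472 uN


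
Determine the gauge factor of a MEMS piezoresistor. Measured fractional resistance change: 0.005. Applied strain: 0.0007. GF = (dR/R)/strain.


Step 1: Identify values.
dR/R = 0.005, strain = 0.0007
Step 2: GF = (dR/R) / strain = 0.005 / 0.0007
GF = 7.1


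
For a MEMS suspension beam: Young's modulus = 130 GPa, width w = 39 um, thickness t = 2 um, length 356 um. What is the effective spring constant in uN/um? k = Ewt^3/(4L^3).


Step 1: Convert E to consistent units (1 GPa = 1000 uN/um^2).
E = 130 GPa = 130000 uN/um^2
Step 2: Compute t^3 = 2^3 = 8
Step 3: Compute L^3 = 356^3 = 45118016
Step 4: k = 130000 * 39 * 8 / (4 * 45118016)
k = 0.2247 uN/um


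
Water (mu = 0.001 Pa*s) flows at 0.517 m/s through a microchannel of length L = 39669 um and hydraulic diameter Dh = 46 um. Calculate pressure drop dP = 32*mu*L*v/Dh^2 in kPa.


Step 1: Convert to SI: L = 39669e-6 m, Dh = 46e-6 m
Step 2: dP = 32 * 0.001 * 39669e-6 * 0.517 / (46e-6)^2
Step 3: dP = 310153.09 Pa
Step 4: Convert to kPa: dP = 310.15 kPa


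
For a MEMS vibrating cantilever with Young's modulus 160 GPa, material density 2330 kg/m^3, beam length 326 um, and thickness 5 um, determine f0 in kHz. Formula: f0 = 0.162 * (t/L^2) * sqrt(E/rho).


Step 1: Convert units to SI.
t_SI = 5e-6 m, L_SI = 326e-6 m
Step 2: Calculate sqrt(E/rho).
sqrt(160e9 / 2330) = 8286.71 m/s
Step 3: Compute f0.
f0 = 0.162 * 5e-6 / (326e-6)^2 * 8286.71 = 63158.5 Hz = 63.16 kHz


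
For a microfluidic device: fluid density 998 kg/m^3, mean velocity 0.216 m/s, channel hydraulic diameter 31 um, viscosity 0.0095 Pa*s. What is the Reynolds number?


Step 1: Convert Dh to meters: Dh = 31e-6 m
Step 2: Re = rho * v * Dh / mu
Re = 998 * 0.216 * 31e-6 / 0.0095
Re = 0.703


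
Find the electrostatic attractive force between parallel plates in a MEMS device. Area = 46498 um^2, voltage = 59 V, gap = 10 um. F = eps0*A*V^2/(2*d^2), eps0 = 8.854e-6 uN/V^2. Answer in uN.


Step 1: Identify parameters.
eps0 = 8.854e-6 uN/V^2, A = 46498 um^2, V = 59 V, d = 10 um
Step 2: Compute V^2 = 59^2 = 3481
Step 3: Compute d^2 = 10^2 = 100
Step 4: F = 0.5 * 8.854e-6 * 46498 * 3481 / 100
F = 7.166 uN


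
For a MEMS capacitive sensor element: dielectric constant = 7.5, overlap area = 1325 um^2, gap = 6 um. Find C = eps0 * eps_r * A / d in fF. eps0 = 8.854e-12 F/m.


Step 1: Convert area to m^2: A = 1325e-12 m^2
Step 2: Convert gap to m: d = 6e-6 m
Step 3: C = eps0 * eps_r * A / d
C = 8.854e-12 * 7.5 * 1325e-12 / 6e-6
Step 4: Convert to fF (multiply by 1e15).
C = 14.66 fF


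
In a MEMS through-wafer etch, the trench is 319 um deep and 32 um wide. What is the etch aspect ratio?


Step 1: AR = depth / width
Step 2: AR = 319 / 32
AR = 10.0


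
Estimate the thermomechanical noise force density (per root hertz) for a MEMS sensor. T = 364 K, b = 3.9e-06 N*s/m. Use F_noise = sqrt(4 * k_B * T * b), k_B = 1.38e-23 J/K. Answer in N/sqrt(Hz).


Step 1: Compute 4 * k_B * T * b
= 4 * 1.38e-23 * 364 * 3.9e-06
= 7.8362e-26 N^2/Hz
Step 2: F_noise = sqrt(7.8362e-26)
F_noise = 2.80e-13 N/sqrt(Hz)


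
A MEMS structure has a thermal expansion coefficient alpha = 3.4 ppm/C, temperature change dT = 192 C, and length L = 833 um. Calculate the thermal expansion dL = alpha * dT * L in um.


Step 1: Convert CTE: alpha = 3.4 ppm/C = 3.4e-6 /C
Step 2: dL = 3.4e-6 * 192 * 833
dL = 0.5438 um


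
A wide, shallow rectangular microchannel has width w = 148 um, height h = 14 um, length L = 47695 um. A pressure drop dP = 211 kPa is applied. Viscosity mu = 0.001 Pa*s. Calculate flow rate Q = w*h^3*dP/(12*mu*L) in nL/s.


Step 1: Convert all dimensions to SI (meters).
w = 148e-6 m, h = 14e-6 m, L = 47695e-6 m, dP = 211e3 Pa
Step 2: Q = w * h^3 * dP / (12 * mu * L)
Q = 148e-6 * (14e-6)^3 * 211e3 / (12 * 0.001 * 47695e-6) = 1.4971806e-10 m^3/s
Step 3: Convert Q from m^3/s to nL/s (1 m^3 = 1e12 nL, so multiply by 1e12).
Q = 149.718 nL/s


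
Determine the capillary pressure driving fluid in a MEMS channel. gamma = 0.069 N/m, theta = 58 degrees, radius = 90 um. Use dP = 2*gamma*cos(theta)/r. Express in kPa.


Step 1: cos(58 deg) = 0.5299
Step 2: Convert r to m: r = 90e-6 m
Step 3: dP = 2 * 0.069 * 0.5299 / 90e-6 = 812.5 Pa
Step 4: Convert Pa to kPa (divide by 1000).
dP = 0.81 kPa


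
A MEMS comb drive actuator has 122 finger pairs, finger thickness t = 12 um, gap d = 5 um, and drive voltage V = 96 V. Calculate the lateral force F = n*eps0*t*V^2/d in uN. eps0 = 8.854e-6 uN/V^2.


Step 1: Parameters: n=122, eps0=8.854e-6 uN/V^2, t=12 um, V=96 V, d=5 um
Step 2: V^2 = 9216
Step 3: F = 122 * 8.854e-6 * 12 * 9216 / 5
F = 23.892 uN


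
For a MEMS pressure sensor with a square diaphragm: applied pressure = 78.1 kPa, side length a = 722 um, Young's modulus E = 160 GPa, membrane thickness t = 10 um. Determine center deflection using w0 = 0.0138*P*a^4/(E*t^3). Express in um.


Step 1: Convert pressure to compatible units (E is in GPa, so P in GPa).
P = 78.1 kPa = 78.1e-6 GPa
Step 2: Compute numerator: 0.0138 * P * a^4.
a^4 = 722^4 = 271737008656
numerator = 0.0138 * 78.1e-6 * 271737008656 = 2.928727e+05
Step 3: Compute denominator: E * t^3 = 160 * 10^3 = 160000
Step 4: w0 = numerator / denominator = 2.928727e+05 / 160000 = 1.8305 um


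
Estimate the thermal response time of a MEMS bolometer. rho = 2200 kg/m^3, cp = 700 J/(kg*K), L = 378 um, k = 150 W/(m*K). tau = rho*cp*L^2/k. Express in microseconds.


Step 1: Convert L to m: L = 378e-6 m
Step 2: L^2 = (378e-6)^2 = 1.42884e-07 m^2
Step 3: tau = 2200 * 700 * 1.42884e-07 / 150 = 1.4669424e-03 s
Step 4: Convert to microseconds (multiply by 1e6).
tau = 1466.942 us


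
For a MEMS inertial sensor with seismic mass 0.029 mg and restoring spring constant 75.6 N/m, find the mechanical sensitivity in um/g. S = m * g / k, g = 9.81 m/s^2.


Step 1: Convert mass: m = 0.029 mg = 2.90e-08 kg
Step 2: S = m * g / k = 2.90e-08 * 9.81 / 75.6
Step 3: S = 3.76e-09 m/g
Step 4: Convert to um/g: S = 0.004 um/g


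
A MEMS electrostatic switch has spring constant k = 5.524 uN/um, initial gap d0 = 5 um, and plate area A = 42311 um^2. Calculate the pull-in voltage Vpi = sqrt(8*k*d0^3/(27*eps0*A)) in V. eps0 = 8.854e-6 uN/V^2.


Step 1: Compute numerator: 8 * k * d0^3 = 8 * 5.524 * 5^3 = 5524.0
Step 2: Compute denominator: 27 * eps0 * A = 27 * 8.854e-6 * 42311 = 10.114783
Step 3: Vpi = sqrt(5524.0 / 10.114783)
Vpi = 23.37 V


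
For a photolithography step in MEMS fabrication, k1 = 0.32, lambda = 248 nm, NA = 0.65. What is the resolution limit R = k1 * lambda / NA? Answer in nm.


Step 1: Identify values: k1 = 0.32, lambda = 248 nm, NA = 0.65
Step 2: R = k1 * lambda / NA
R = 0.32 * 248 / 0.65
R = 122.1 nm


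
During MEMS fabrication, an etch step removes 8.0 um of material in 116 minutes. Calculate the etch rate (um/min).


Step 1: Etch rate = depth / time
Step 2: rate = 8.0 / 116
rate = 0.069 um/min


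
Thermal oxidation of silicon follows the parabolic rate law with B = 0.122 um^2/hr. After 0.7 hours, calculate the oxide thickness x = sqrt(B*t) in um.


Step 1: Compute B*t = 0.122 * 0.7 = 0.0854
Step 2: x = sqrt(0.0854)
x = 0.292 um


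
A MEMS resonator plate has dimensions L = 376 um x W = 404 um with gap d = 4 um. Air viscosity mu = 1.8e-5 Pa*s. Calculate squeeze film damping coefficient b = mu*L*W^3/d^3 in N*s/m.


Step 1: Convert to SI.
L = 376e-6 m, W = 404e-6 m, d = 4e-6 m
Step 2: W^3 = (404e-6)^3 = 6.59e-11 m^3
Step 3: d^3 = (4e-6)^3 = 6.40e-17 m^3
Step 4: b = 1.8e-5 * 376e-6 * 6.59e-11 / 6.40e-17
b = 6.97e-03 N*s/m


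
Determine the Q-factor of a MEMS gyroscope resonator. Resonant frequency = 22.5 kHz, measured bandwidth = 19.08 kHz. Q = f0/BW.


Step 1: Q = f0 / bandwidth
Step 2: Q = 22.5 / 19.08
Q = 1.2


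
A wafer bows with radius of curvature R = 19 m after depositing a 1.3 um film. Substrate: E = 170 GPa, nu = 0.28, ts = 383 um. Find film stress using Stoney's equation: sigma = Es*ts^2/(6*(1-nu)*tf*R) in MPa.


Step 1: Compute numerator: Es * ts^2 = 170 * 383^2 = 24937130 (GPa*um^2)
Step 2: Compute denominator (R in um): 6*(1-nu)*tf*R = 6*0.72*1.3*19e6 = 106704000.0 (um^2)
Step 3: sigma (GPa) = 24937130 / 106704000.0 = 2.33704e-01 GPa
Step 4: Convert to MPa (x1000): sigma = 233.7 MPa


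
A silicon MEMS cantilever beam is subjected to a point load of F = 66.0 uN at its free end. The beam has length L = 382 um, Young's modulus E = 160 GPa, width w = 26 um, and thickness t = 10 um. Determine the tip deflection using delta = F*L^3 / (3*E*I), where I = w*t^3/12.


Step 1: Calculate the second moment of area.
I = w * t^3 / 12 = 26 * 10^3 / 12 = 2166.6667 um^4
Step 2: Convert E to consistent units (1 GPa = 1000 uN/um^2).
E = 160 GPa = 160000 uN/um^2
Step 3: Calculate tip deflection.
delta = F * L^3 / (3 * E * I)
delta = 66.0 * 382^3 / (3 * 160000 * 2166.6667)
delta = 3.5375 um


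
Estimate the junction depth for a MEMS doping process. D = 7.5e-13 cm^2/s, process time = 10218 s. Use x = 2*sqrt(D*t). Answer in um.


Step 1: Compute D*t = 7.5e-13 * 10218 = 7.6635e-09 cm^2
Step 2: sqrt(D*t) = 8.75414e-05 cm
Step 3: x = 2 * 8.75414e-05 cm = 1.750828e-04 cm
Step 4: Convert to um (1 cm = 1e4 um): x = 1.751 um


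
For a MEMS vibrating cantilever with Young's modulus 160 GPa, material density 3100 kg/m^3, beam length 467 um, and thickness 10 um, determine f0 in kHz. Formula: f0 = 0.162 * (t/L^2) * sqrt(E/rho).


Step 1: Convert units to SI.
t_SI = 10e-6 m, L_SI = 467e-6 m
Step 2: Calculate sqrt(E/rho).
sqrt(160e9 / 3100) = 7184.21 m/s
Step 3: Compute f0.
f0 = 0.162 * 10e-6 / (467e-6)^2 * 7184.21 = 53365.5 Hz = 53.37 kHz


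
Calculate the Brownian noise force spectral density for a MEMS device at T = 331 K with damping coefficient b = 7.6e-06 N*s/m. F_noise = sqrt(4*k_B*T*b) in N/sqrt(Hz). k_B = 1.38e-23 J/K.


Step 1: Compute 4 * k_B * T * b
= 4 * 1.38e-23 * 331 * 7.6e-06
= 1.3886e-25 N^2/Hz
Step 2: F_noise = sqrt(1.3886e-25)
F_noise = 3.73e-13 N/sqrt(Hz)


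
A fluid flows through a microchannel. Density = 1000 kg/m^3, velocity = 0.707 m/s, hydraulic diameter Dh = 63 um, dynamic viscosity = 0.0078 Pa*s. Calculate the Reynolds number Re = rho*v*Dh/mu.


Step 1: Convert Dh to meters: Dh = 63e-6 m
Step 2: Re = rho * v * Dh / mu
Re = 1000 * 0.707 * 63e-6 / 0.0078
Re = 5.71


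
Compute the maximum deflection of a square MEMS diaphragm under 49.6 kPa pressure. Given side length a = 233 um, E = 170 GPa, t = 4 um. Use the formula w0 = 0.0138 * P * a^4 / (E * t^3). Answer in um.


Step 1: Convert pressure to compatible units (E is in GPa, so P in GPa).
P = 49.6 kPa = 49.6e-6 GPa
Step 2: Compute numerator: 0.0138 * P * a^4.
a^4 = 233^4 = 2947295521
numerator = 0.0138 * 49.6e-6 * 2947295521 = 2.01736e+03
Step 3: Compute denominator: E * t^3 = 170 * 4^3 = 10880
Step 4: w0 = numerator / denominator = 2.01736e+03 / 10880 = 0.1854 um


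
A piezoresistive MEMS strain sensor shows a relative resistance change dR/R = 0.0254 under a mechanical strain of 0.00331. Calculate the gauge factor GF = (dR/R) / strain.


Step 1: Identify values.
dR/R = 0.0254, strain = 0.00331
Step 2: GF = (dR/R) / strain = 0.0254 / 0.00331
GF = 7.7


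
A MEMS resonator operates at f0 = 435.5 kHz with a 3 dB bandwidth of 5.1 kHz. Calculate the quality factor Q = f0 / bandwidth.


Step 1: Q = f0 / bandwidth
Step 2: Q = 435.5 / 5.1
Q = 85.4


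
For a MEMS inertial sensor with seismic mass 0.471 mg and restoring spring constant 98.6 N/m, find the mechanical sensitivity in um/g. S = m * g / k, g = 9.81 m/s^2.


Step 1: Convert mass: m = 0.471 mg = 4.71e-07 kg
Step 2: S = m * g / k = 4.71e-07 * 9.81 / 98.6
Step 3: S = 4.69e-08 m/g
Step 4: Convert to um/g: S = 0.047 um/g


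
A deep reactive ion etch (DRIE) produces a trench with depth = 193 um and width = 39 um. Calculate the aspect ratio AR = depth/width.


Step 1: AR = depth / width
Step 2: AR = 193 / 39
AR = 4.9


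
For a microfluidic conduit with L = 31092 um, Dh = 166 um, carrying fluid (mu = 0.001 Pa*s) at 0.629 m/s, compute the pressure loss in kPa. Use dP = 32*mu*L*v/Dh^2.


Step 1: Convert to SI: L = 31092e-6 m, Dh = 166e-6 m
Step 2: dP = 32 * 0.001 * 31092e-6 * 0.629 / (166e-6)^2
Step 3: dP = 22710.84 Pa
Step 4: Convert to kPa: dP = 22.71 kPa


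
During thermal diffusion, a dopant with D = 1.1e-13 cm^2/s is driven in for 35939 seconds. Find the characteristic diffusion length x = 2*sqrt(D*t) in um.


Step 1: Compute D*t = 1.1e-13 * 35939 = 3.95329e-09 cm^2
Step 2: sqrt(D*t) = 6.28752e-05 cm
Step 3: x = 2 * 6.28752e-05 cm = 1.257504e-04 cm
Step 4: Convert to um (1 cm = 1e4 um): x = 1.258 um


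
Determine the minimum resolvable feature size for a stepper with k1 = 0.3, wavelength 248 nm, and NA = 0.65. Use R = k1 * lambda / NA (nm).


Step 1: Identify values: k1 = 0.3, lambda = 248 nm, NA = 0.65
Step 2: R = k1 * lambda / NA
R = 0.3 * 248 / 0.65
R = 114.5 nm


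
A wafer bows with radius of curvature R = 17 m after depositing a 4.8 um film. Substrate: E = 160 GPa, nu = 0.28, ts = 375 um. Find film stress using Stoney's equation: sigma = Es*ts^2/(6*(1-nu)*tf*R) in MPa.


Step 1: Compute numerator: Es * ts^2 = 160 * 375^2 = 22500000 (GPa*um^2)
Step 2: Compute denominator (R in um): 6*(1-nu)*tf*R = 6*0.72*4.8*17e6 = 352512000.0 (um^2)
Step 3: sigma (GPa) = 22500000 / 352512000.0 = 6.3828e-02 GPa
Step 4: Convert to MPa (x1000): sigma = 63.8 MPa


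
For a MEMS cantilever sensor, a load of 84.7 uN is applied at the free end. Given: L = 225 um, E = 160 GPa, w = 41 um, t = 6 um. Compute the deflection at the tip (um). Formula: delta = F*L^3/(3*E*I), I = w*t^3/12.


Step 1: Calculate the second moment of area.
I = w * t^3 / 12 = 41 * 6^3 / 12 = 738.0 um^4
Step 2: Convert E to consistent units (1 GPa = 1000 uN/um^2).
E = 160 GPa = 160000 uN/um^2
Step 3: Calculate tip deflection.
delta = F * L^3 / (3 * E * I)
delta = 84.7 * 225^3 / (3 * 160000 * 738.0)
delta = 2.7235 um


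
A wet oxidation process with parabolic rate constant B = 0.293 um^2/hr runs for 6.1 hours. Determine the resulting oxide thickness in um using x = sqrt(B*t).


Step 1: Compute B*t = 0.293 * 6.1 = 1.7873
Step 2: x = sqrt(1.7873)
x = 1.337 um


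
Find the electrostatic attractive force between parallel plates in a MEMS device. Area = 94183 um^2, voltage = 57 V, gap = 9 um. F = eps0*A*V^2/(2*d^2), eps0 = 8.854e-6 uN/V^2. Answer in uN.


Step 1: Identify parameters.
eps0 = 8.854e-6 uN/V^2, A = 94183 um^2, V = 57 V, d = 9 um
Step 2: Compute V^2 = 57^2 = 3249
Step 3: Compute d^2 = 9^2 = 81
Step 4: F = 0.5 * 8.854e-6 * 94183 * 3249 / 81
F = 16.724 uN


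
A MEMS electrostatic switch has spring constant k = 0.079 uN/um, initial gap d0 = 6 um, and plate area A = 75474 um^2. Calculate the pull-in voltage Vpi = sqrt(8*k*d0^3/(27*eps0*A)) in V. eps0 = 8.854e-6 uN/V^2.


Step 1: Compute numerator: 8 * k * d0^3 = 8 * 0.079 * 6^3 = 136.512
Step 2: Compute denominator: 27 * eps0 * A = 27 * 8.854e-6 * 75474 = 18.042663
Step 3: Vpi = sqrt(136.512 / 18.042663)
Vpi = 2.75 V


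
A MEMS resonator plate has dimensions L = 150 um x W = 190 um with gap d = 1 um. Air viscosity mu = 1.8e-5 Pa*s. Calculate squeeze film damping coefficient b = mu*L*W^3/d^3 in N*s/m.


Step 1: Convert to SI.
L = 150e-6 m, W = 190e-6 m, d = 1e-6 m
Step 2: W^3 = (190e-6)^3 = 6.86e-12 m^3
Step 3: d^3 = (1e-6)^3 = 1.00e-18 m^3
Step 4: b = 1.8e-5 * 150e-6 * 6.86e-12 / 1.00e-18
b = 1.85e-02 N*s/m


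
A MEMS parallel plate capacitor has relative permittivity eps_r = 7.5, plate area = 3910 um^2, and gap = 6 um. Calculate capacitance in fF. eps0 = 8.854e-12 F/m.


Step 1: Convert area to m^2: A = 3910e-12 m^2
Step 2: Convert gap to m: d = 6e-6 m
Step 3: C = eps0 * eps_r * A / d
C = 8.854e-12 * 7.5 * 3910e-12 / 6e-6
Step 4: Convert to fF (multiply by 1e15).
C = 43.27 fF


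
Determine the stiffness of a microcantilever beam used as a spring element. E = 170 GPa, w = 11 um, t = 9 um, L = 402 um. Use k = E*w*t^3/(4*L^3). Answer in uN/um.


Step 1: Convert E to consistent units (1 GPa = 1000 uN/um^2).
E = 170 GPa = 170000 uN/um^2
Step 2: Compute t^3 = 9^3 = 729
Step 3: Compute L^3 = 402^3 = 64964808
Step 4: k = 170000 * 11 * 729 / (4 * 64964808)
k = 5.246 uN/um


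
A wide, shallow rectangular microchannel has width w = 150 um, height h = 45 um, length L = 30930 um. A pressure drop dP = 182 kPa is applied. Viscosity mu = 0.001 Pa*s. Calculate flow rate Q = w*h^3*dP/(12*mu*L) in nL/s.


Step 1: Convert all dimensions to SI (meters).
w = 150e-6 m, h = 45e-6 m, L = 30930e-6 m, dP = 182e3 Pa
Step 2: Q = w * h^3 * dP / (12 * mu * L)
Q = 150e-6 * (45e-6)^3 * 182e3 / (12 * 0.001 * 30930e-6) = 6.70253395e-09 m^3/s
Step 3: Convert Q from m^3/s to nL/s (1 m^3 = 1e12 nL, so multiply by 1e12).
Q = 6702.534 nL/s


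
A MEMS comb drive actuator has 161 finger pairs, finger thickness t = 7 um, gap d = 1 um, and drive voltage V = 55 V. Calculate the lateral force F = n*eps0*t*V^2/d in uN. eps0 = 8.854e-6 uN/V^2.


Step 1: Parameters: n=161, eps0=8.854e-6 uN/V^2, t=7 um, V=55 V, d=1 um
Step 2: V^2 = 3025
Step 3: F = 161 * 8.854e-6 * 7 * 3025 / 1
F = 30.185 uN


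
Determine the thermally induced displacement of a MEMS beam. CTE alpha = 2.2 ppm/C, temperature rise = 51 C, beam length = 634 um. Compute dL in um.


Step 1: Convert CTE: alpha = 2.2 ppm/C = 2.2e-6 /C
Step 2: dL = 2.2e-6 * 51 * 634
dL = 0.0711 um


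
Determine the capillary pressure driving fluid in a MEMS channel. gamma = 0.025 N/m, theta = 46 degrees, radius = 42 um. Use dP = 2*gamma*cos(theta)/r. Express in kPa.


Step 1: cos(46 deg) = 0.6947
Step 2: Convert r to m: r = 42e-6 m
Step 3: dP = 2 * 0.025 * 0.6947 / 42e-6 = 827.0 Pa
Step 4: Convert Pa to kPa (divide by 1000).
dP = 0.83 kPa


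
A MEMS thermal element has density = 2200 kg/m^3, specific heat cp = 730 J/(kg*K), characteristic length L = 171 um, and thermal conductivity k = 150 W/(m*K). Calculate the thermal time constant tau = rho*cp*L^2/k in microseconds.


Step 1: Convert L to m: L = 171e-6 m
Step 2: L^2 = (171e-6)^2 = 2.9241e-08 m^2
Step 3: tau = 2200 * 730 * 2.9241e-08 / 150 = 3.1307364e-04 s
Step 4: Convert to microseconds (multiply by 1e6).
tau = 313.074 us


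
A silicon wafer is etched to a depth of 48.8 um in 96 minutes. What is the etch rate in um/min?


Step 1: Etch rate = depth / time
Step 2: rate = 48.8 / 96
rate = 0.508 um/min


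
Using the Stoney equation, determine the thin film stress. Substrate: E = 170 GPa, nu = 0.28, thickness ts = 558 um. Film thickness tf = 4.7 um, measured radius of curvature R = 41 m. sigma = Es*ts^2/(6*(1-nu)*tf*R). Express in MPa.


Step 1: Compute numerator: Es * ts^2 = 170 * 558^2 = 52931880 (GPa*um^2)
Step 2: Compute denominator (R in um): 6*(1-nu)*tf*R = 6*0.72*4.7*41e6 = 832464000.0 (um^2)
Step 3: sigma (GPa) = 52931880 / 832464000.0 = 6.3585e-02 GPa
Step 4: Convert to MPa (x1000): sigma = 63.6 MPa


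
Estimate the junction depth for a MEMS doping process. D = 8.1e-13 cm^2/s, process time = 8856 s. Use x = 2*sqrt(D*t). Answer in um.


Step 1: Compute D*t = 8.1e-13 * 8856 = 7.17336e-09 cm^2
Step 2: sqrt(D*t) = 8.46957e-05 cm
Step 3: x = 2 * 8.46957e-05 cm = 1.693914e-04 cm
Step 4: Convert to um (1 cm = 1e4 um): x = 1.694 um


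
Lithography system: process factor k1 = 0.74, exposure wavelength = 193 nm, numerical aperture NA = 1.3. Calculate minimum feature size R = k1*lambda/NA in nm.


Step 1: Identify values: k1 = 0.74, lambda = 193 nm, NA = 1.3
Step 2: R = k1 * lambda / NA
R = 0.74 * 193 / 1.3
R = 109.9 nm


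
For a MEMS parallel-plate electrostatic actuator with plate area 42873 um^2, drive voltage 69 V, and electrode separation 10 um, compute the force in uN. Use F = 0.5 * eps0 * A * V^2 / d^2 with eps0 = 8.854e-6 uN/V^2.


Step 1: Identify parameters.
eps0 = 8.854e-6 uN/V^2, A = 42873 um^2, V = 69 V, d = 10 um
Step 2: Compute V^2 = 69^2 = 4761
Step 3: Compute d^2 = 10^2 = 100
Step 4: F = 0.5 * 8.854e-6 * 42873 * 4761 / 100
F = 9.036 uN


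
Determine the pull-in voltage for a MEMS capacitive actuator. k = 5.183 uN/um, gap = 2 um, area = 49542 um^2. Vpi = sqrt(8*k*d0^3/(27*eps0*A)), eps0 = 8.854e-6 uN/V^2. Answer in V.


Step 1: Compute numerator: 8 * k * d0^3 = 8 * 5.183 * 2^3 = 331.712
Step 2: Compute denominator: 27 * eps0 * A = 27 * 8.854e-6 * 49542 = 11.843411
Step 3: Vpi = sqrt(331.712 / 11.843411)
Vpi = 5.29 V


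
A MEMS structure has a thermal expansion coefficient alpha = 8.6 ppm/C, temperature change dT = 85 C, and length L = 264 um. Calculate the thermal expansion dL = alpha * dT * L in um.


Step 1: Convert CTE: alpha = 8.6 ppm/C = 8.6e-6 /C
Step 2: dL = 8.6e-6 * 85 * 264
dL = 0.193 um


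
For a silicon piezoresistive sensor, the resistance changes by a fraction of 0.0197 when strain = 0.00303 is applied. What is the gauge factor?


Step 1: Identify values.
dR/R = 0.0197, strain = 0.00303
Step 2: GF = (dR/R) / strain = 0.0197 / 0.00303
GF = 6.5


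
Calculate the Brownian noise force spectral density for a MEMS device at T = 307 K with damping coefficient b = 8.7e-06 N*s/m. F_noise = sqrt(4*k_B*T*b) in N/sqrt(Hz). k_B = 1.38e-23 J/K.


Step 1: Compute 4 * k_B * T * b
= 4 * 1.38e-23 * 307 * 8.7e-06
= 1.4743e-25 N^2/Hz
Step 2: F_noise = sqrt(1.4743e-25)
F_noise = 3.84e-13 N/sqrt(Hz)


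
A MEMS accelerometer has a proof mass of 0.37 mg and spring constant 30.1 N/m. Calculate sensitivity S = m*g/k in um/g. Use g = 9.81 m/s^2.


Step 1: Convert mass: m = 0.37 mg = 3.70e-07 kg
Step 2: S = m * g / k = 3.70e-07 * 9.81 / 30.1
Step 3: S = 1.21e-07 m/g
Step 4: Convert to um/g: S = 0.121 um/g


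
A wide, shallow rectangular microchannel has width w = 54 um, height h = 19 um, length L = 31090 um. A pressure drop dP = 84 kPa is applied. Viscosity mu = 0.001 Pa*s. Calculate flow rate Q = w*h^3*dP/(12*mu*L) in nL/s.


Step 1: Convert all dimensions to SI (meters).
w = 54e-6 m, h = 19e-6 m, L = 31090e-6 m, dP = 84e3 Pa
Step 2: Q = w * h^3 * dP / (12 * mu * L)
Q = 54e-6 * (19e-6)^3 * 84e3 / (12 * 0.001 * 31090e-6) = 8.339344e-11 m^3/s
Step 3: Convert Q from m^3/s to nL/s (1 m^3 = 1e12 nL, so multiply by 1e12).
Q = 83.393 nL/s


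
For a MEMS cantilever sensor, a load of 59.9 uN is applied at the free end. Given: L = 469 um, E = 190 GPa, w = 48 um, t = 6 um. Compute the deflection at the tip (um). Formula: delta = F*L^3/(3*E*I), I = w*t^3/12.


Step 1: Calculate the second moment of area.
I = w * t^3 / 12 = 48 * 6^3 / 12 = 864.0 um^4
Step 2: Convert E to consistent units (1 GPa = 1000 uN/um^2).
E = 190 GPa = 190000 uN/um^2
Step 3: Calculate tip deflection.
delta = F * L^3 / (3 * E * I)
delta = 59.9 * 469^3 / (3 * 190000 * 864.0)
delta = 12.5475 um


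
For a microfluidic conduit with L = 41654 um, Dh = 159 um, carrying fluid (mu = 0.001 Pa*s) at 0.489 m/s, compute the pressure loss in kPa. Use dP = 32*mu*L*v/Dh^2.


Step 1: Convert to SI: L = 41654e-6 m, Dh = 159e-6 m
Step 2: dP = 32 * 0.001 * 41654e-6 * 0.489 / (159e-6)^2
Step 3: dP = 25782.28 Pa
Step 4: Convert to kPa: dP = 25.78 kPa


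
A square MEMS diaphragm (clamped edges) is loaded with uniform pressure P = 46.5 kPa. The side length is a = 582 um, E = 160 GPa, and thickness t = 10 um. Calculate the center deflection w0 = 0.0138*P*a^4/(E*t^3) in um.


Step 1: Convert pressure to compatible units (E is in GPa, so P in GPa).
P = 46.5 kPa = 46.5e-6 GPa
Step 2: Compute numerator: 0.0138 * P * a^4.
a^4 = 582^4 = 114733948176
numerator = 0.0138 * 46.5e-6 * 114733948176 = 7.36248e+04
Step 3: Compute denominator: E * t^3 = 160 * 10^3 = 160000
Step 4: w0 = numerator / denominator = 7.36248e+04 / 160000 = 0.4602 um


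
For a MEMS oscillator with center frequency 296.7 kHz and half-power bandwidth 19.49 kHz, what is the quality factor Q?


Step 1: Q = f0 / bandwidth
Step 2: Q = 296.7 / 19.49
Q = 15.2


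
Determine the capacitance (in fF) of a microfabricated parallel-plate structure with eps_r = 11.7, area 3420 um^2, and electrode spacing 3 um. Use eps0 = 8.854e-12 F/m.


Step 1: Convert area to m^2: A = 3420e-12 m^2
Step 2: Convert gap to m: d = 3e-6 m
Step 3: C = eps0 * eps_r * A / d
C = 8.854e-12 * 11.7 * 3420e-12 / 3e-6
Step 4: Convert to fF (multiply by 1e15).
C = 118.09 fF


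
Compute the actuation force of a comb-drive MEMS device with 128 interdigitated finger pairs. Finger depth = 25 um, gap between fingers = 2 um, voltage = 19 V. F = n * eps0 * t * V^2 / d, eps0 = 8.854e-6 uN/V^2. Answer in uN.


Step 1: Parameters: n=128, eps0=8.854e-6 uN/V^2, t=25 um, V=19 V, d=2 um
Step 2: V^2 = 361
Step 3: F = 128 * 8.854e-6 * 25 * 361 / 2
F = 5.114 uN
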